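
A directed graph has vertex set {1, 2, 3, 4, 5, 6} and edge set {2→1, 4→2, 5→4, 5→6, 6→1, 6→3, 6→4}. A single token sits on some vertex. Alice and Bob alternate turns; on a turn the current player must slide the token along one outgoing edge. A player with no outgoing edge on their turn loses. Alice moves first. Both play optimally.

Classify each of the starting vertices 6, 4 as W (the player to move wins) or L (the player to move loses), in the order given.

Classify positions by backward induction: terminal positions (no move available) are L. From any other position, the mover wins iff some move reaches an L.
Every edge goes from a vertex to one that appears earlier in the order 3, 1, 2, 4, 6, 5, so processing vertices in that order labels each vertex after all of its successors.
3: no outgoing edge → L
1: no outgoing edge → L
2: →1(L), so W
4: →2(W) only, which is W, so L
6: →4(L), so W
5: →4(L), so W

6: W, 4: L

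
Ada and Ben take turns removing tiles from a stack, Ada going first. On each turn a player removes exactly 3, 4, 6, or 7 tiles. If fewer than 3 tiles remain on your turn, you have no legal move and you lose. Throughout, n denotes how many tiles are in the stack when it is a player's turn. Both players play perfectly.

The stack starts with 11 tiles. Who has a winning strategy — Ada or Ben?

Positions with no move are L. A position that does have a move is losing for the player to move precisely when every available move leads to a winning position for the opponent. Fill in the labels:
n=0: no move → L
n=1: no move → L
n=2: no move → L
n=3: →0(L), so W
n=4: →1(L), so W
n=5: →2(L), so W
n=6: →2(L), so W
n=7: →1(L), so W
n=8: →2(L), so W
n=9: →2(L), so W
n=10: →7(W), 6(W), 4(W), 3(W) — all W, so L
n=11: →8(W), 7(W), 5(W), 4(W) — all W, so L
Every move from 11 reaches a W position, so the mover loses.

Ben wins.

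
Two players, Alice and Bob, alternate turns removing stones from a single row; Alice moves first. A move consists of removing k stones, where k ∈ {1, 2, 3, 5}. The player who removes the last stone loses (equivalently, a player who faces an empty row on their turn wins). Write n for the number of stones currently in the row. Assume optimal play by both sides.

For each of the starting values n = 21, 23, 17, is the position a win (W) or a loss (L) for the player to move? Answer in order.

Label each position W (a win for the player to move) or L (a loss). A position with no legal move is W; any other position is W exactly when some move reaches an L, and L when every move reaches a W.
n=0: no move; the opponent has just taken the last stone and therefore loses → W
n=1: →0(W) only, which is W, so L
n=2: →1(L), so W
n=3: →1(L), so W
n=4: →1(L), so W
n=5: →4(W), 3(W), 2(W), 0(W) — all W, so L
n=6: →5(L), so W
n=7: →5(L), so W
n=8: →5(L), so W
n=9: →8(W), 7(W), 6(W), 4(W) — all W, so L
n=10: →9(L), so W
n=11: →9(L), so W
n=12: →9(L), so W
n=13: →12(W), 11(W), 10(W), 8(W) — all W, so L
n=14: →13(L), so W
n=15: →13(L), so W
n=16: →13(L), so W
n=17: →16(W), 15(W), 14(W), 12(W) — all W, so L
n=18: →17(L), so W
n=19: →17(L), so W
n=20: →17(L), so W
n=21: →20(W), 19(W), 18(W), 16(W) — all W, so L
n=22: →21(L), so W
n=23: →21(L), so W

21: L, 23: W, 17: L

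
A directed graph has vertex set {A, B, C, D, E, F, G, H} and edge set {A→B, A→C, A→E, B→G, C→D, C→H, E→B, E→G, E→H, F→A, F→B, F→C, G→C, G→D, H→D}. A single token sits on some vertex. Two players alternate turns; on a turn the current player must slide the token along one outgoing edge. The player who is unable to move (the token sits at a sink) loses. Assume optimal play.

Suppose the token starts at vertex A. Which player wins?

The first player wins.

Use the standard recursion: the mover loses at a terminal position; elsewhere, the mover wins exactly when some move hands the opponent an L position.
Every edge goes from a vertex to one that appears earlier in the order D, H, C, G, B, E, A, F, so processing vertices in that order labels each vertex after all of its successors.
D: no outgoing edge → L
H: reaches L-position D → W
C: reaches L-position D → W
G: reaches L-position D → W
B: only reaches G(W), which is W → L
E: reaches L-position B → W
A: reaches L-position B → W
F: reaches L-position B → W
The starting position A is W: the player to move should move to B, handing over an L position.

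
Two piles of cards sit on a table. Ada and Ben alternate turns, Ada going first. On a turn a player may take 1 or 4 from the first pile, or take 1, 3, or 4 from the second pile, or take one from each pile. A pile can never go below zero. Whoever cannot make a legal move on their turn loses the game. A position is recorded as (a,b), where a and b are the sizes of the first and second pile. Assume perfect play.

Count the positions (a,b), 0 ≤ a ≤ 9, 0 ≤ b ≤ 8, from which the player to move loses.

Classify positions by backward induction: terminal positions (no move available) are L. From any other position, the mover wins iff some move reaches an L.
Every move lowers a or b (never raises either), so fill the grid row by row in increasing a, and left to right within a row: each cell's successors are then already labelled.
      b=0  b=1  b=2  b=3  b=4  b=5  b=6  b=7  b=8
a=0:    L    W    L    W    W    W    W    L    W
a=1:    W    W    W    W    L    W    L    W    W
a=2:    L    W    L    W    W    W    W    W    L
a=3:    W    W    W    W    L    W    L    W    W
a=4:    W    L    W    L    W    W    W    W    L
a=5:    L    W    W    W    W    L    W    L    W
a=6:    W    W    W    L    W    W    W    W    W
a=7:    L    W    L    W    W    W    W    L    W
a=8:    W    W    W    W    L    W    L    W    W
a=9:    W    L    W    L    W    W    W    W    L
Cells with no legal move (terminal, hence L): (0,0).
The remaining L cells, each justified by listing all of its moves:
(0,2): L (sole option (0,1)(W) is W)
(0,7): L (options (0,6)(W), (0,4)(W), (0,3)(W) are all W)
(1,4): L (options (0,4)(W), (1,3)(W), (1,1)(W), (1,0)(W), (0,3)(W) are all W)
(1,6): L (options (0,6)(W), (1,5)(W), (1,3)(W), (1,2)(W), (0,5)(W) are all W)
(2,0): L (sole option (1,0)(W) is W)
(2,2): L (options (1,2)(W), (2,1)(W), (1,1)(W) are all W)
(2,8): L (options (1,8)(W), (2,7)(W), (2,5)(W), (2,4)(W), (1,7)(W) are all W)
(3,4): L (options (2,4)(W), (3,3)(W), (3,1)(W), (3,0)(W), (2,3)(W) are all W)
(3,6): L (options (2,6)(W), (3,5)(W), (3,3)(W), (3,2)(W), (2,5)(W) are all W)
(4,1): L (options (3,1)(W), (0,1)(W), (4,0)(W), (3,0)(W) are all W)
(4,3): L (options (3,3)(W), (0,3)(W), (4,2)(W), (4,0)(W), (3,2)(W) are all W)
(4,8): L (options (3,8)(W), (0,8)(W), (4,7)(W), (4,5)(W), (4,4)(W), (3,7)(W) are all W)
(5,0): L (options (4,0)(W), (1,0)(W) are all W)
(5,5): L (options (4,5)(W), (1,5)(W), (5,4)(W), (5,2)(W), (5,1)(W), (4,4)(W) are all W)
(5,7): L (options (4,7)(W), (1,7)(W), (5,6)(W), (5,4)(W), (5,3)(W), (4,6)(W) are all W)
(6,3): L (options (5,3)(W), (2,3)(W), (6,2)(W), (6,0)(W), (5,2)(W) are all W)
(7,0): L (options (6,0)(W), (3,0)(W) are all W)
(7,2): L (options (6,2)(W), (3,2)(W), (7,1)(W), (6,1)(W) are all W)
(7,7): L (options (6,7)(W), (3,7)(W), (7,6)(W), (7,4)(W), (7,3)(W), (6,6)(W) are all W)
(8,4): L (options (7,4)(W), (4,4)(W), (8,3)(W), (8,1)(W), (8,0)(W), (7,3)(W) are all W)
(8,6): L (options (7,6)(W), (4,6)(W), (8,5)(W), (8,3)(W), (8,2)(W), (7,5)(W) are all W)
(9,1): L (options (8,1)(W), (5,1)(W), (9,0)(W), (8,0)(W) are all W)
(9,3): L (options (8,3)(W), (5,3)(W), (9,2)(W), (9,0)(W), (8,2)(W) are all W)
(9,8): L (options (8,8)(W), (5,8)(W), (9,7)(W), (9,5)(W), (9,4)(W), (8,7)(W) are all W)
Every other cell has at least one move into one of the L cells above, so it is W.
L cells per row: a=0: 3, a=1: 2, a=2: 3, a=3: 2, a=4: 3, a=5: 3, a=6: 1, a=7: 3, a=8: 2, a=9: 3; total 25.

25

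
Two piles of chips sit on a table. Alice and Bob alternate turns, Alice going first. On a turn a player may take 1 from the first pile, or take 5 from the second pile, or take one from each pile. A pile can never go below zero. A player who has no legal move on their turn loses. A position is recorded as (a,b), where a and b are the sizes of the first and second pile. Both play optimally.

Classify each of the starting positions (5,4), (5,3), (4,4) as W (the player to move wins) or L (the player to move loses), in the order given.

Use the standard recursion: the mover loses at a terminal position; elsewhere, the mover wins exactly when some move hands the opponent an L position.
No move ever increases a pile, so every position that can arise here has a ≤ 5 and b ≤ 4; it is enough to label the cells with 0 ≤ a ≤ 5 and 0 ≤ b ≤ 4.
Every move lowers a or b (never raises either), so fill the grid row by row in increasing a, and left to right within a row: each cell's successors are then already labelled.
      b=0  b=1  b=2  b=3  b=4
a=0:    L    L    L    L    L
a=1:    W    W    W    W    W
a=2:    L    L    L    L    L
a=3:    W    W    W    W    W
a=4:    L    L    L    L    L
a=5:    W    W    W    W    W
Cells with no legal move (terminal, hence L): (0,0), (0,1), (0,2), (0,3), (0,4).
The remaining L cells, each justified by listing all of its moves:
(2,0): →(1,0)(W) only, which is W, so L
(2,1): →(1,1)(W), (1,0)(W) — all W, so L
(2,2): →(1,2)(W), (1,1)(W) — all W, so L
(2,3): →(1,3)(W), (1,2)(W) — all W, so L
(2,4): →(1,4)(W), (1,3)(W) — all W, so L
(4,0): →(3,0)(W) only, which is W, so L
(4,1): →(3,1)(W), (3,0)(W) — all W, so L
(4,2): →(3,2)(W), (3,1)(W) — all W, so L
(4,3): →(3,3)(W), (3,2)(W) — all W, so L
(4,4): →(3,4)(W), (3,3)(W) — all W, so L
Every other cell has at least one move into one of the L cells above, so it is W.
(5,4): the move to (4,4) reaches an L cell, so W
(5,3): the move to (4,3) reaches an L cell, so W
(4,4): one of the L cells justified above, so L

(5,4): W, (5,3): W, (4,4): L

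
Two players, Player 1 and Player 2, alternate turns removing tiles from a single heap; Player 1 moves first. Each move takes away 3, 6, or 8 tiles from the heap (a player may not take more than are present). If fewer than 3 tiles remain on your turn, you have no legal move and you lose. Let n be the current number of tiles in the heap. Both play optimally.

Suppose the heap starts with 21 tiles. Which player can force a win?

Build the W/L table. Terminal = L. A non-terminal position is W if it has a move to some L; otherwise it is L.
n=0: no move → L
n=1: no move → L
n=2: no move → L
n=3: reaches L-position 0 → W
n=4: reaches L-position 1 → W
n=5: reaches L-position 2 → W
n=6: reaches L-position 0 → W
n=7: reaches L-position 1 → W
n=8: reaches L-position 2 → W
n=9: reaches L-position 1 → W
n=10: reaches L-position 2 → W
n=11: only reaches 8(W), 5(W), 3(W), all W → L
n=12: only reaches 9(W), 6(W), 4(W), all W → L
n=13: only reaches 10(W), 7(W), 5(W), all W → L
n=14: reaches L-position 11 → W
n=15: reaches L-position 12 → W
n=16: reaches L-position 13 → W
n=17: reaches L-position 11 → W
n=18: reaches L-position 12 → W
n=19: reaches L-position 13 → W
n=20: reaches L-position 12 → W
n=21: reaches L-position 13 → W
From 21 Player 1 can remove 8, leaving 13, reaching an L position.

Player 1 wins.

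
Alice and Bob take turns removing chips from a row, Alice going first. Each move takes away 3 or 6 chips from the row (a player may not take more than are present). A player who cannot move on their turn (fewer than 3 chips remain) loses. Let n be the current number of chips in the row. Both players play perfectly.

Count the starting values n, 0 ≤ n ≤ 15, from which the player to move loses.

Work bottom-up. With no move the player to move loses. Otherwise the position is W if at least one move leads to an L position for the opponent, and L if every move leads to a W.
n=0: no move → L
n=1: no move → L
n=2: no move → L
n=3: can move to 0, which is L ⇒ W
n=4: can move to 1, which is L ⇒ W
n=5: can move to 2, which is L ⇒ W
n=6: can move to 0, which is L ⇒ W
n=7: can move to 1, which is L ⇒ W
n=8: can move to 2, which is L ⇒ W
n=9: moves to 6(W), 3(W); every one is W ⇒ L
n=10: moves to 7(W), 4(W); every one is W ⇒ L
n=11: moves to 8(W), 5(W); every one is W ⇒ L
n=12: can move to 9, which is L ⇒ W
n=13: can move to 10, which is L ⇒ W
n=14: can move to 11, which is L ⇒ W
n=15: can move to 9, which is L ⇒ W
L entries with 0 ≤ n ≤ 15: n = 0, 1, 2, 9, 10, 11; that makes 6.

6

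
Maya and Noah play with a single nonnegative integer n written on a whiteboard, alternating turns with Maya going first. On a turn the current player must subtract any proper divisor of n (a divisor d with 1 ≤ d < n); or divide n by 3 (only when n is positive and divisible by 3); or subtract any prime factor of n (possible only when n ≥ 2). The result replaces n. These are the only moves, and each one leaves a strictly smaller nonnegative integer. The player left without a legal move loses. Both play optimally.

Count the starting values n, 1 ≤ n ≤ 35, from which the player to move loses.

8

Use the standard recursion: the mover loses at a terminal position; elsewhere, the mover wins exactly when some move hands the opponent an L position.
n=0: no move → L
n=1: no move → L
n=2: reaches L-position 0 → W
n=3: reaches L-position 0 → W
n=4: only reaches 2(W), 3(W), all W → L
n=5: reaches L-position 0 → W
n=6: reaches L-position 4 → W
n=7: reaches L-position 0 → W
n=8: reaches L-position 4 → W
n=9: only reaches 3(W), 6(W), 8(W), all W → L
n=10: reaches L-position 9 → W
n=11: reaches L-position 0 → W
n=12: reaches L-position 4 → W
n=13: reaches L-position 0 → W
n=14: only reaches 7(W), 12(W), 13(W), all W → L
n=15: reaches L-position 14 → W
n=16: reaches L-position 14 → W
n=17: reaches L-position 0 → W
n=18: reaches L-position 9 → W
n=19: reaches L-position 0 → W
n=20: only reaches 10(W), 15(W), 16(W), 18(W), 19(W), all W → L
n=21: reaches L-position 14 → W
n=22: reaches L-position 20 → W
n=23: reaches L-position 0 → W
n=24: reaches L-position 20 → W
n=25: reaches L-position 20 → W
n=26: only reaches 13(W), 24(W), 25(W), all W → L
n=27: reaches L-position 9 → W
n=28: reaches L-position 14 → W
n=29: reaches L-position 0 → W
n=30: reaches L-position 20 → W
n=31: reaches L-position 0 → W
n=32: only reaches 16(W), 24(W), 28(W), 30(W), 31(W), all W → L
n=33: reaches L-position 32 → W
n=34: reaches L-position 32 → W
n=35: only reaches 28(W), 30(W), 34(W), all W → L
L entries with 1 ≤ n ≤ 35 (n=0 is outside the asked range and is not counted): n = 1, 4, 9, 14, 20, 26, 32, 35; that makes 8.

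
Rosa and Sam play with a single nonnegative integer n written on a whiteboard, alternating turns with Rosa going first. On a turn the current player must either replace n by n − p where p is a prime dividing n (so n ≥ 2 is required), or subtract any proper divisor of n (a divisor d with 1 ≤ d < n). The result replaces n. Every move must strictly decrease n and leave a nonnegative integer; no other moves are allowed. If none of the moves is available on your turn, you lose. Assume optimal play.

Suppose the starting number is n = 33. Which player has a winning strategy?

Label each position W (a win for the player to move) or L (a loss). A position with no legal move is L; any other position is W exactly when some move reaches an L, and L when every move reaches a W.
n=0: no move → L
n=1: no move → L
n=2: reaches L-position 0 → W
n=3: reaches L-position 0 → W
n=4: only reaches 2(W), 3(W), all W → L
n=5: reaches L-position 0 → W
n=6: reaches L-position 4 → W
n=7: reaches L-position 0 → W
n=8: reaches L-position 4 → W
n=9: only reaches 6(W), 8(W), all W → L
n=10: reaches L-position 9 → W
n=11: reaches L-position 0 → W
n=12: reaches L-position 9 → W
n=13: reaches L-position 0 → W
n=14: only reaches 7(W), 12(W), 13(W), all W → L
n=15: reaches L-position 14 → W
n=16: reaches L-position 14 → W
n=17: reaches L-position 0 → W
n=18: reaches L-position 9 → W
n=19: reaches L-position 0 → W
n=20: only reaches 10(W), 15(W), 16(W), 18(W), 19(W), all W → L
n=21: reaches L-position 14 → W
n=22: reaches L-position 20 → W
n=23: reaches L-position 0 → W
n=24: reaches L-position 20 → W
n=25: reaches L-position 20 → W
n=26: only reaches 13(W), 24(W), 25(W), all W → L
n=27: reaches L-position 26 → W
n=28: reaches L-position 14 → W
n=29: reaches L-position 0 → W
n=30: reaches L-position 20 → W
n=31: reaches L-position 0 → W
n=32: only reaches 16(W), 24(W), 28(W), 30(W), 31(W), all W → L
n=33: reaches L-position 32 → W
From 33 Rosa can move to 32, reaching an L position.

Rosa wins.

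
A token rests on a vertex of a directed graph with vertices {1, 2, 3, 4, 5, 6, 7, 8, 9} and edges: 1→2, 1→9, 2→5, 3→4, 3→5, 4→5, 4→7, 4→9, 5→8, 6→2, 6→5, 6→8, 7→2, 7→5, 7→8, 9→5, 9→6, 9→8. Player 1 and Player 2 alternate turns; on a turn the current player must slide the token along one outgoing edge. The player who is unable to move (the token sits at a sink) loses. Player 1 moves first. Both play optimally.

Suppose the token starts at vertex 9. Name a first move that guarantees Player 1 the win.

Move to 8.

Positions with no move are L. A position that does have a move is losing for the player to move precisely when every available move leads to a winning position for the opponent. Fill in the labels:
Every edge goes from a vertex to one that appears earlier in the order 8, 5, 2, 7, 6, 9, 4, 3, 1, so processing vertices in that order labels each vertex after all of its successors.
8: no outgoing edge → L
5: reaches L-position 8 → W
2: only reaches 5(W), which is W → L
7: reaches L-position 2 → W
6: reaches L-position 2 → W
9: reaches L-position 8 → W
4: only reaches 9(W), 7(W), 5(W), all W → L
3: reaches L-position 4 → W
1: reaches L-position 2 → W
From 9, the L positions reachable in one move are: 8.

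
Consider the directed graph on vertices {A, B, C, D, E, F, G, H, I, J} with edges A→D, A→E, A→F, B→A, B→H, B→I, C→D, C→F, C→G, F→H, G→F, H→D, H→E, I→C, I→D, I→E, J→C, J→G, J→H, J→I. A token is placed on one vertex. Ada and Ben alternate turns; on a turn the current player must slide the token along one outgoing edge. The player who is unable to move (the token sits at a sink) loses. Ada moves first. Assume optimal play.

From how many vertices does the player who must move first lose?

Positions with no move are L. A position that does have a move is losing for the player to move precisely when every available move leads to a winning position for the opponent. Fill in the labels:
Every edge goes from a vertex to one that appears earlier in the order D, E, H, F, A, G, C, I, B, J, so processing vertices in that order labels each vertex after all of its successors.
D: no outgoing edge → L
E: no outgoing edge → L
H: reaches L-position E → W
F: only reaches H(W), which is W → L
A: reaches L-position F → W
G: reaches L-position F → W
C: reaches L-position F → W
I: reaches L-position E → W
B: only reaches I(W), A(W), H(W), all W → L
J: only reaches I(W), C(W), G(W), H(W), all W → L
The L vertices are B, D, E, F, J; that is 5 in all.

5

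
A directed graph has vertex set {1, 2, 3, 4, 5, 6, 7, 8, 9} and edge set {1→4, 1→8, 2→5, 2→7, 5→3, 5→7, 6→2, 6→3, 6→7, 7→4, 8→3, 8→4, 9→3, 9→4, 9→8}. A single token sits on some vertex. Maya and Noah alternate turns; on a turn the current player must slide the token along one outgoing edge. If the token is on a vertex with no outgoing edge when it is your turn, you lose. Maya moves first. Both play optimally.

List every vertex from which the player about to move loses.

2, 3, 4

Classify positions by backward induction: terminal positions (no move available) are L. From any other position, the mover wins iff some move reaches an L.
Every edge goes from a vertex to one that appears earlier in the order 3, 4, 7, 8, 1, 5, 9, 2, 6, so processing vertices in that order labels each vertex after all of its successors.
3: no outgoing edge → L
4: no outgoing edge → L
7: can move to 4, which is L ⇒ W
8: can move to 4, which is L ⇒ W
1: can move to 4, which is L ⇒ W
5: can move to 3, which is L ⇒ W
9: can move to 4, which is L ⇒ W
2: moves to 5(W), 7(W); every one is W ⇒ L
6: can move to 2, which is L ⇒ W
Reading off the rows marked L gives the requested list; there are 3 such vertices.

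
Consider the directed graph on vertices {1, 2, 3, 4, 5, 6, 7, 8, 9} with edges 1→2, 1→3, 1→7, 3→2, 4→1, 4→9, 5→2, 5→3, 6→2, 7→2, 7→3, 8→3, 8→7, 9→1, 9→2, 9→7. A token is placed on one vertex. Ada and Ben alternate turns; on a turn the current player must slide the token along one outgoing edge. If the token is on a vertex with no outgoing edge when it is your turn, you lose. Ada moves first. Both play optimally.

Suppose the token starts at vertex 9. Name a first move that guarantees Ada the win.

Move to 2.

Build the W/L table. Terminal = L. A non-terminal position is W if it has a move to some L; otherwise it is L.
Every edge goes from a vertex to one that appears earlier in the order 2, 3, 7, 5, 1, 8, 6, 9, 4, so processing vertices in that order labels each vertex after all of its successors.
2: no outgoing edge → L
3: W (go to 2, an L position)
7: W (go to 2, an L position)
5: W (go to 2, an L position)
1: W (go to 2, an L position)
8: L (options 7(W), 3(W) are all W)
6: W (go to 2, an L position)
9: W (go to 2, an L position)
4: L (options 9(W), 1(W) are all W)
From 9, the L positions reachable in one move are: 2.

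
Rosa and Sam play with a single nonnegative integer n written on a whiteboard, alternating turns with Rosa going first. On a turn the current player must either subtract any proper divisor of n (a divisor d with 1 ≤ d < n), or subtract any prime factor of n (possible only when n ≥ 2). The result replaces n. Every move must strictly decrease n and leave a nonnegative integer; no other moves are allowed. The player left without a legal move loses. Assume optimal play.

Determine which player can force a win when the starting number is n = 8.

Work bottom-up. With no move the player to move loses. Otherwise the position is W if at least one move leads to an L position for the opponent, and L if every move leads to a W.
n=0: no move → L
n=1: no move → L
n=2: W (go to 0, an L position)
n=3: W (go to 0, an L position)
n=4: L (options 2(W), 3(W) are all W)
n=5: W (go to 0, an L position)
n=6: W (go to 4, an L position)
n=7: W (go to 0, an L position)
n=8: W (go to 4, an L position)
From 8 Rosa can move to 4, reaching an L position.

Rosa wins.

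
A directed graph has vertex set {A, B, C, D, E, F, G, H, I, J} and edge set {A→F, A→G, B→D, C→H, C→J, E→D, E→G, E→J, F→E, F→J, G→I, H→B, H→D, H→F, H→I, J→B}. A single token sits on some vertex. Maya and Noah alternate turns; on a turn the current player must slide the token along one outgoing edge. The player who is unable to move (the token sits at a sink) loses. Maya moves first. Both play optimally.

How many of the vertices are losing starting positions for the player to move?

4

Label each position W (a win for the player to move) or L (a loss). A position with no legal move is L; any other position is W exactly when some move reaches an L, and L when every move reaches a W.
Every edge goes from a vertex to one that appears earlier in the order D, I, B, J, G, E, F, H, C, A, so processing vertices in that order labels each vertex after all of its successors.
D: no outgoing edge → L
I: no outgoing edge → L
B: reaches L-position D → W
J: only reaches B(W), which is W → L
G: reaches L-position I → W
E: reaches L-position J → W
F: reaches L-position J → W
H: reaches L-position I → W
C: reaches L-position J → W
A: only reaches F(W), G(W), all W → L
The L vertices are A, D, I, J; that is 4 in all.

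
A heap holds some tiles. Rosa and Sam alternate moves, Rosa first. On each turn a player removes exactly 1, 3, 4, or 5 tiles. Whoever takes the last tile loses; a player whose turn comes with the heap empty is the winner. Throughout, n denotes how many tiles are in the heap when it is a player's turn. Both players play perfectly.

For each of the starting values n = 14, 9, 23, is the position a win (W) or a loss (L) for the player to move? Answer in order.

14: W, 9: L, 23: W

Build the W/L table. Terminal = W. A non-terminal position is W if it has a move to some L; otherwise it is L.
n=0: no move; the opponent has just taken the last tile and therefore loses → W
n=1: the only move is to 0(W), a W ⇒ L
n=2: can move to 1, which is L ⇒ W
n=3: moves to 2(W), 0(W); every one is W ⇒ L
n=4: can move to 3, which is L ⇒ W
n=5: can move to 1, which is L ⇒ W
n=6: can move to 3, which is L ⇒ W
n=7: can move to 3, which is L ⇒ W
n=8: can move to 3, which is L ⇒ W
n=9: moves to 8(W), 6(W), 5(W), 4(W); every one is W ⇒ L
n=10: can move to 9, which is L ⇒ W
n=11: moves to 10(W), 8(W), 7(W), 6(W); every one is W ⇒ L
n=12: can move to 11, which is L ⇒ W
n=13: can move to 9, which is L ⇒ W
n=14: can move to 11, which is L ⇒ W
n=15: can move to 11, which is L ⇒ W
n=16: can move to 11, which is L ⇒ W
n=17: moves to 16(W), 14(W), 13(W), 12(W); every one is W ⇒ L
n=18: can move to 17, which is L ⇒ W
n=19: moves to 18(W), 16(W), 15(W), 14(W); every one is W ⇒ L
n=20: can move to 19, which is L ⇒ W
n=21: can move to 17, which is L ⇒ W
n=22: can move to 19, which is L ⇒ W
n=23: can move to 19, which is L ⇒ W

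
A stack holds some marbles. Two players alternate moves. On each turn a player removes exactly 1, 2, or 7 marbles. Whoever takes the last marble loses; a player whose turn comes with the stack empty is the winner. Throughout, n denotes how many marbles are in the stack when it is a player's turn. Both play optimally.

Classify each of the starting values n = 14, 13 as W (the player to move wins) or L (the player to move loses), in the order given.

Work bottom-up. With no move the player to move wins. Otherwise the position is W if at least one move leads to an L position for the opponent, and L if every move leads to a W.
n=0: no move; the opponent has just taken the last marble and therefore loses → W
n=1: only reaches 0(W), which is W → L
n=2: reaches L-position 1 → W
n=3: reaches L-position 1 → W
n=4: only reaches 3(W), 2(W), all W → L
n=5: reaches L-position 4 → W
n=6: reaches L-position 4 → W
n=7: only reaches 6(W), 5(W), 0(W), all W → L
n=8: reaches L-position 7 → W
n=9: reaches L-position 7 → W
n=10: only reaches 9(W), 8(W), 3(W), all W → L
n=11: reaches L-position 10 → W
n=12: reaches L-position 10 → W
n=13: only reaches 12(W), 11(W), 6(W), all W → L
n=14: reaches L-position 13 → W

14: W, 13: L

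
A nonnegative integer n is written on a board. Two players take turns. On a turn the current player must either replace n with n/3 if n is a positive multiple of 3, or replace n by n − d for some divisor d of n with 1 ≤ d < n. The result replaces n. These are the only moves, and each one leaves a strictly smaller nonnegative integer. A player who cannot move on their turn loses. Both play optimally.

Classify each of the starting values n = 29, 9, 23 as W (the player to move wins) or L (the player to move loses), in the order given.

Classify positions by backward induction: terminal positions (no move available) are L. From any other position, the mover wins iff some move reaches an L.
n=0: no move → L
n=1: no move → L
n=2: reaches L-position 1 → W
n=3: reaches L-position 1 → W
n=4: only reaches 2(W), 3(W), all W → L
n=5: reaches L-position 4 → W
n=6: reaches L-position 4 → W
n=7: only reaches 6(W), which is W → L
n=8: reaches L-position 4 → W
n=9: only reaches 3(W), 6(W), 8(W), all W → L
n=10: reaches L-position 9 → W
n=11: only reaches 10(W), which is W → L
n=12: reaches L-position 4 → W
n=13: only reaches 12(W), which is W → L
n=14: reaches L-position 7 → W
n=15: only reaches 5(W), 10(W), 12(W), 14(W), all W → L
n=16: reaches L-position 15 → W
n=17: only reaches 16(W), which is W → L
n=18: reaches L-position 9 → W
n=19: only reaches 18(W), which is W → L
n=20: reaches L-position 15 → W
n=21: reaches L-position 7 → W
n=22: reaches L-position 11 → W
n=23: only reaches 22(W), which is W → L
n=24: reaches L-position 23 → W
n=25: only reaches 20(W), 24(W), all W → L
n=26: reaches L-position 13 → W
n=27: reaches L-position 9 → W
n=28: only reaches 14(W), 21(W), 24(W), 26(W), 27(W), all W → L
n=29: reaches L-position 28 → W

29: W, 9: L, 23: L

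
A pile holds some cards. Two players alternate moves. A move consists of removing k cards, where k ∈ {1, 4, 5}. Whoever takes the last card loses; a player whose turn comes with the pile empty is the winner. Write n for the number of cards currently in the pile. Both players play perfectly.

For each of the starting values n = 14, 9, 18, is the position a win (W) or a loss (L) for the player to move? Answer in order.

Classify positions by backward induction: terminal positions (no move available) are W. From any other position, the mover wins iff some move reaches an L.
n=0: no move; the opponent has just taken the last card and therefore loses → W
n=1: the only move is to 0(W), a W ⇒ L
n=2: can move to 1, which is L ⇒ W
n=3: the only move is to 2(W), a W ⇒ L
n=4: can move to 3, which is L ⇒ W
n=5: can move to 1, which is L ⇒ W
n=6: can move to 1, which is L ⇒ W
n=7: can move to 3, which is L ⇒ W
n=8: can move to 3, which is L ⇒ W
n=9: moves to 8(W), 5(W), 4(W); every one is W ⇒ L
n=10: can move to 9, which is L ⇒ W
n=11: moves to 10(W), 7(W), 6(W); every one is W ⇒ L
n=12: can move to 11, which is L ⇒ W
n=13: can move to 9, which is L ⇒ W
n=14: can move to 9, which is L ⇒ W
n=15: can move to 11, which is L ⇒ W
n=16: can move to 11, which is L ⇒ W
n=17: moves to 16(W), 13(W), 12(W); every one is W ⇒ L
n=18: can move to 17, which is L ⇒ W

14: W, 9: L, 18: W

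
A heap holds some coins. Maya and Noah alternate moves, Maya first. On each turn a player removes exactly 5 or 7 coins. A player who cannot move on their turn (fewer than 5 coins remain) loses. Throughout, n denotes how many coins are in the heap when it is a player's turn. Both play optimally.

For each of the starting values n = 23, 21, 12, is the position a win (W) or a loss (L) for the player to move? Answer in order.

23: W, 21: W, 12: L

Positions with no move are L. A position that does have a move is losing for the player to move precisely when every available move leads to a winning position for the opponent. Fill in the labels:
n=0: no move → L
n=1: no move → L
n=2: no move → L
n=3: no move → L
n=4: no move → L
n=5: reaches L-position 0 → W
n=6: reaches L-position 1 → W
n=7: reaches L-position 2 → W
n=8: reaches L-position 3 → W
n=9: reaches L-position 4 → W
n=10: reaches L-position 3 → W
n=11: reaches L-position 4 → W
n=12: only reaches 7(W), 5(W), all W → L
n=13: only reaches 8(W), 6(W), all W → L
n=14: only reaches 9(W), 7(W), all W → L
n=15: only reaches 10(W), 8(W), all W → L
n=16: only reaches 11(W), 9(W), all W → L
n=17: reaches L-position 12 → W
n=18: reaches L-position 13 → W
n=19: reaches L-position 14 → W
n=20: reaches L-position 15 → W
n=21: reaches L-position 16 → W
n=22: reaches L-position 15 → W
n=23: reaches L-position 16 → W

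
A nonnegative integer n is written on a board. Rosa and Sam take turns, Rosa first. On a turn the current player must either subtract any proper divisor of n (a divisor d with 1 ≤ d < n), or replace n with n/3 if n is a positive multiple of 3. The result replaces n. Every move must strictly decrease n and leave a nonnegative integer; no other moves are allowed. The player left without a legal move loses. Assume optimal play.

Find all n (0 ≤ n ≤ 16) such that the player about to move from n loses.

0, 1, 4, 7, 9, 11, 13, 15

Build the W/L table. Terminal = L. A non-terminal position is W if it has a move to some L; otherwise it is L.
n=0: no move → L
n=1: no move → L
n=2: reaches L-position 1 → W
n=3: reaches L-position 1 → W
n=4: only reaches 2(W), 3(W), all W → L
n=5: reaches L-position 4 → W
n=6: reaches L-position 4 → W
n=7: only reaches 6(W), which is W → L
n=8: reaches L-position 4 → W
n=9: only reaches 3(W), 6(W), 8(W), all W → L
n=10: reaches L-position 9 → W
n=11: only reaches 10(W), which is W → L
n=12: reaches L-position 4 → W
n=13: only reaches 12(W), which is W → L
n=14: reaches L-position 7 → W
n=15: only reaches 5(W), 10(W), 12(W), 14(W), all W → L
n=16: reaches L-position 15 → W
Reading off the rows marked L gives the requested list; there are 8 such values of n.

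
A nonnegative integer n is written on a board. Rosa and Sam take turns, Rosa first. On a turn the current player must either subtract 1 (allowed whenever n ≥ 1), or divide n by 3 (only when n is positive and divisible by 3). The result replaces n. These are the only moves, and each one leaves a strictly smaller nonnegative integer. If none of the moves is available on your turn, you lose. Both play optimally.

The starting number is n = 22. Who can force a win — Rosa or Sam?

Compute win/loss labels from the base case upward. A position with no move is L. Any other position is W if it can reach an L in one move, else L.
n=0: no move → L
n=1: W (go to 0, an L position)
n=2: L (sole option 1(W) is W)
n=3: W (go to 2, an L position)
n=4: L (sole option 3(W) is W)
n=5: W (go to 4, an L position)
n=6: W (go to 2, an L position)
n=7: L (sole option 6(W) is W)
n=8: W (go to 7, an L position)
n=9: L (options 3(W), 8(W) are all W)
n=10: W (go to 9, an L position)
n=11: L (sole option 10(W) is W)
n=12: W (go to 4, an L position)
n=13: L (sole option 12(W) is W)
n=14: W (go to 13, an L position)
n=15: L (options 5(W), 14(W) are all W)
n=16: W (go to 15, an L position)
n=17: L (sole option 16(W) is W)
n=18: W (go to 17, an L position)
n=19: L (sole option 18(W) is W)
n=20: W (go to 19, an L position)
n=21: W (go to 7, an L position)
n=22: L (sole option 21(W) is W)
The starting position 22 is L: whatever Rosa does, the opponent receives a W position.

Sam wins.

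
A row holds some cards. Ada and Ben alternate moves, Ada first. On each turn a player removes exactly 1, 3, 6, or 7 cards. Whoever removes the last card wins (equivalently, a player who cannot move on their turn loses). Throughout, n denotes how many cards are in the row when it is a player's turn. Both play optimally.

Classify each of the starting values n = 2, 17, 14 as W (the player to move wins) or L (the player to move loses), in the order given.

2: L, 17: W, 14: L

Positions with no move are L. A position that does have a move is losing for the player to move precisely when every available move leads to a winning position for the opponent. Fill in the labels:
n=0: no move → L
n=1: →0(L), so W
n=2: →1(W) only, which is W, so L
n=3: →2(L), so W
n=4: →3(W), 1(W) — all W, so L
n=5: →4(L), so W
n=6: →0(L), so W
n=7: →4(L), so W
n=8: →2(L), so W
n=9: →2(L), so W
n=10: →4(L), so W
n=11: →4(L), so W
n=12: →11(W), 9(W), 6(W), 5(W) — all W, so L
n=13: →12(L), so W
n=14: →13(W), 11(W), 8(W), 7(W) — all W, so L
n=15: →14(L), so W
n=16: →15(W), 13(W), 10(W), 9(W) — all W, so L
n=17: →16(L), so W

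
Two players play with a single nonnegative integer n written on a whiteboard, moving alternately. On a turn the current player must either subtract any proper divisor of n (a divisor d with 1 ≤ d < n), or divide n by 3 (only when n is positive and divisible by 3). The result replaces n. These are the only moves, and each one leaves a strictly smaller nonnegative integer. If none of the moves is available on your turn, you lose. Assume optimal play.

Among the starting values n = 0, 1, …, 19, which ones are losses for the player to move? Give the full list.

0, 1, 4, 7, 9, 11, 13, 15, 17, 19

Positions with no move are L. A position that does have a move is losing for the player to move precisely when every available move leads to a winning position for the opponent. Fill in the labels:
n=0: no move → L
n=1: no move → L
n=2: W (go to 1, an L position)
n=3: W (go to 1, an L position)
n=4: L (options 2(W), 3(W) are all W)
n=5: W (go to 4, an L position)
n=6: W (go to 4, an L position)
n=7: L (sole option 6(W) is W)
n=8: W (go to 4, an L position)
n=9: L (options 3(W), 6(W), 8(W) are all W)
n=10: W (go to 9, an L position)
n=11: L (sole option 10(W) is W)
n=12: W (go to 4, an L position)
n=13: L (sole option 12(W) is W)
n=14: W (go to 7, an L position)
n=15: L (options 5(W), 10(W), 12(W), 14(W) are all W)
n=16: W (go to 15, an L position)
n=17: L (sole option 16(W) is W)
n=18: W (go to 9, an L position)
n=19: L (sole option 18(W) is W)
Reading off the rows marked L gives the requested list; there are 10 such values of n.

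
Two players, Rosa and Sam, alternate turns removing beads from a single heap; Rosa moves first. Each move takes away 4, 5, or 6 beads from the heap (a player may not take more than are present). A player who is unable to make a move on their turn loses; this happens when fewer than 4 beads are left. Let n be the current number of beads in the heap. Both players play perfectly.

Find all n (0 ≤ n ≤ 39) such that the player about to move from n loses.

0, 1, 2, 3, 10, 11, 12, 13, 20, 21, 22, 23, 30, 31, 32, 33

Use the standard recursion: the mover loses at a terminal position; elsewhere, the mover wins exactly when some move hands the opponent an L position.
n=0: no move → L
n=1: no move → L
n=2: no move → L
n=3: no move → L
n=4: reaches L-position 0 → W
n=5: reaches L-position 1 → W
n=6: reaches L-position 2 → W
n=7: reaches L-position 3 → W
n=8: reaches L-position 3 → W
n=9: reaches L-position 3 → W
n=10: only reaches 6(W), 5(W), 4(W), all W → L
n=11: only reaches 7(W), 6(W), 5(W), all W → L
n=12: only reaches 8(W), 7(W), 6(W), all W → L
n=13: only reaches 9(W), 8(W), 7(W), all W → L
n=14: reaches L-position 10 → W
n=15: reaches L-position 11 → W
n=16: reaches L-position 12 → W
n=17: reaches L-position 13 → W
n=18: reaches L-position 13 → W
n=19: reaches L-position 13 → W
n=20: only reaches 16(W), 15(W), 14(W), all W → L
n=21: only reaches 17(W), 16(W), 15(W), all W → L
n=22: only reaches 18(W), 17(W), 16(W), all W → L
n=23: only reaches 19(W), 18(W), 17(W), all W → L
n=24: reaches L-position 20 → W
n=25: reaches L-position 21 → W
n=26: reaches L-position 22 → W
n=27: reaches L-position 23 → W
n=28: reaches L-position 23 → W
n=29: reaches L-position 23 → W
n=30: only reaches 26(W), 25(W), 24(W), all W → L
n=31: only reaches 27(W), 26(W), 25(W), all W → L
n=32: only reaches 28(W), 27(W), 26(W), all W → L
n=33: only reaches 29(W), 28(W), 27(W), all W → L
n=34: reaches L-position 30 → W
n=35: reaches L-position 31 → W
n=36: reaches L-position 32 → W
n=37: reaches L-position 33 → W
n=38: reaches L-position 33 → W
n=39: reaches L-position 33 → W
Reading off the rows marked L gives the requested list; there are 16 such values of n.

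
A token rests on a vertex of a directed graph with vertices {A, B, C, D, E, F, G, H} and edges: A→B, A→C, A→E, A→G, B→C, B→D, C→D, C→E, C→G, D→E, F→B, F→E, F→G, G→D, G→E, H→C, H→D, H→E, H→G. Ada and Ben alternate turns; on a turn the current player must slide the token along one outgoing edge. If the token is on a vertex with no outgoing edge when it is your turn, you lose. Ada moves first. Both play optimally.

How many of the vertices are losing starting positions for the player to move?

Label each position W (a win for the player to move) or L (a loss). A position with no legal move is L; any other position is W exactly when some move reaches an L, and L when every move reaches a W.
Every edge goes from a vertex to one that appears earlier in the order E, D, G, C, B, H, F, A, so processing vertices in that order labels each vertex after all of its successors.
E: no outgoing edge → L
D: can move to E, which is L ⇒ W
G: can move to E, which is L ⇒ W
C: can move to E, which is L ⇒ W
B: moves to C(W), D(W); every one is W ⇒ L
H: can move to E, which is L ⇒ W
F: can move to B, which is L ⇒ W
A: can move to B, which is L ⇒ W
The L vertices are B, E; that is 2 in all.

2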